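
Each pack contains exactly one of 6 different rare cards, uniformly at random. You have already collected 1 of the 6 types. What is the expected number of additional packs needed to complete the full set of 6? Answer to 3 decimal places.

13.700

Starting from 1 distinct type, each trial gives a new one with probability (6−i)/6 when i types are held, so the wait for the next new type is 6/(6−i).
E = 6/5 + 6/4 + 6/3 + 6/2 + 6/1 = 137/10 ≈ 13.700.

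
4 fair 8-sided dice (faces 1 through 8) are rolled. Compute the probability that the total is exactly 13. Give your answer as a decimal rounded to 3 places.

There are 8^4 = 4096 equally likely outcomes.
The number of ordered 4-tuples from {1,…,8} summing to 13 is 204.
P(sum = 13) = 204/4096 = 51/1024 ≈ 0.050.

0.050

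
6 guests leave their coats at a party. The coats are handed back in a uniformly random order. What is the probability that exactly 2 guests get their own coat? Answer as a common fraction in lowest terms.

3/16

Choose which 2 of the 6 are fixed: C(6,2) = 15 ways.
The remaining 4 must have no fixed point: D(4) = 9.
P = 15·9/720 = 3/16.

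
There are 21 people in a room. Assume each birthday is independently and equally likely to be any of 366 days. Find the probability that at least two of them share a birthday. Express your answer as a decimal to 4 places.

0.4428

It's easier to compute the probability that all 21 are distinct.
P(all distinct) = 366/366 · 365/366 · ··· · 346/366 ≈ 0.5572.
So the probability of at least one match is 1 − 0.5572 = 0.4428.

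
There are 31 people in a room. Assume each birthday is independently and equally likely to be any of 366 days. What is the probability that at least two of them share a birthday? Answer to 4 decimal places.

It's easier to compute the probability that all 31 are distinct.
P(all distinct) = 366/366 · 365/366 · ··· · 336/366 ≈ 0.2705.
So the probability of at least one match is 1 − 0.2705 = 0.7295.

0.7295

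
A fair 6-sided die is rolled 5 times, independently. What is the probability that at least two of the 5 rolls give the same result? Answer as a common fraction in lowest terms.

49/54

P(all 5 different) = 6/6 · 5/6 · ··· · 2/6 = 5/54.
P(at least two equal) = 1 − 5/54 = 49/54.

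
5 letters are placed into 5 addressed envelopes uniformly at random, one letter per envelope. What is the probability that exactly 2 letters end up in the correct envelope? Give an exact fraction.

1/6

Choose which 2 of the 5 are fixed: C(5,2) = 10 ways.
The remaining 3 must have no fixed point: D(3) = 2.
P = 10·2/120 = 1/6.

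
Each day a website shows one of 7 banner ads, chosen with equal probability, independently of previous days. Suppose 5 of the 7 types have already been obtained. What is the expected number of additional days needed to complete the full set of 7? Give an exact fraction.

21/2

Starting from 5 distinct types, each trial gives a new one with probability (7−i)/7 when i types are held, so the wait for the next new type is 7/(7−i).
E = 7/2 + 7/1 = 21/2.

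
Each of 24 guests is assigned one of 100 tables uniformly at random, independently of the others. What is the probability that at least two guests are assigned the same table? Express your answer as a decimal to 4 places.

It's easier to compute the probability that all 24 are distinct.
P(all distinct) = 100/100 · 99/100 · ··· · 77/100 ≈ 0.0495.
So the probability of at least one match is 1 − 0.0495 = 0.9505.

0.9505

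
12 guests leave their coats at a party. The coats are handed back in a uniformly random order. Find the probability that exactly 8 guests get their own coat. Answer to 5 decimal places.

Choose which 8 of the 12 are fixed: C(12,8) = 495 ways.
The remaining 4 must have no fixed point: D(4) = 9.
P = 495·9/479001600 = 1/107520 ≈ 0.00001.

0.00001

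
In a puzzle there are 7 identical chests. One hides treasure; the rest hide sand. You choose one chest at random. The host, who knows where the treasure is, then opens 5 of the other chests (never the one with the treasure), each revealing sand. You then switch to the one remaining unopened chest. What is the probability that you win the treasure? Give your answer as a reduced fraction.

6/7

Your original chest holds the treasure with probability 1/7, so the other 6 collectively hold it with probability 6/7.
The host can always find 5 empty chests to open, so the reveals don't change that 6/7; it is now spread over the 1 remaining unopened chest.
P(win by switching) = (6/7) · (1/1) = 6/7.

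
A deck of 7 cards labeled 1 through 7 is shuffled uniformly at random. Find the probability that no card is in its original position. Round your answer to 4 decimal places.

0.3679

This is the derangement probability: permutations of 7 with no fixed point.
D(7) = 7! · (1 − 1/1! + 1/2! − ··· + (−1)^7/7!) = 1854.
P = 1854/5040 = 103/280 ≈ 0.3679.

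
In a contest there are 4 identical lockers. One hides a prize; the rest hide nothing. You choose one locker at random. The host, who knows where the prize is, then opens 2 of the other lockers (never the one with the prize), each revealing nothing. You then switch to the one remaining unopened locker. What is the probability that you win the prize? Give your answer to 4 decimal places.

Your original locker holds the prize with probability 1/4, so the other 3 collectively hold it with probability 3/4.
The host can always find 2 empty lockers to open, so the reveals don't change that 3/4; it is now spread over the 1 remaining unopened locker.
P(win by switching) = (3/4) · (1/1) = 3/4 ≈ 0.7500.

0.7500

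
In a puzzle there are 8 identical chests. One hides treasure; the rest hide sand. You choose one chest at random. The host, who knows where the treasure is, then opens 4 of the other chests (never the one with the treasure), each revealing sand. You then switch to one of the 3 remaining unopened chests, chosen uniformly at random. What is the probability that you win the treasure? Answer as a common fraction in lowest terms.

7/24

Your original chest holds the treasure with probability 1/8, so the other 7 collectively hold it with probability 7/8.
The host can always find 4 empty chests to open, so the reveals don't change that 7/8; it is now spread over the 3 remaining unopened chests.
P(win by switching) = (7/8) · (1/3) = 7/24.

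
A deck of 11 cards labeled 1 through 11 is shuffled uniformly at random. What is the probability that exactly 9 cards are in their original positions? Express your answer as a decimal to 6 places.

Choose which 9 of the 11 are fixed: C(11,9) = 55 ways.
The remaining 2 must have no fixed point: D(2) = 1.
P = 55·1/39916800 = 1/725760 ≈ 0.000001.

0.000001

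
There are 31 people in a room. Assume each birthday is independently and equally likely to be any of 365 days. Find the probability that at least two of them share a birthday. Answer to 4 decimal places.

It's easier to compute the probability that all 31 are distinct.
P(all distinct) = 365/365 · 364/365 · ··· · 335/365 ≈ 0.2695.
So the probability of at least one match is 1 − 0.2695 = 0.7305.

0.7305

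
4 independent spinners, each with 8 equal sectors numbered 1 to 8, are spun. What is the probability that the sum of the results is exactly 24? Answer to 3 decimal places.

0.039

There are 8^4 = 4096 equally likely outcomes.
The number of ordered 4-tuples from {1,…,8} summing to 24 is 161.
P(sum = 24) = 161/4096 ≈ 0.039.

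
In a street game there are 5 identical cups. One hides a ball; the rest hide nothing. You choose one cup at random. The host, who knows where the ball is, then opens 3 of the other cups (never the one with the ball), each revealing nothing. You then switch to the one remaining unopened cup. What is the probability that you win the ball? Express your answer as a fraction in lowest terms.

Your original cup holds the ball with probability 1/5, so the other 4 collectively hold it with probability 4/5.
The host can always find 3 empty cups to open, so the reveals don't change that 4/5; it is now spread over the 1 remaining unopened cup.
P(win by switching) = (4/5) · (1/1) = 4/5.

4/5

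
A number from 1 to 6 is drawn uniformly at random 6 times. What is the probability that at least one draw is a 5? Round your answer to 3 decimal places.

P(no draw is a 5) = (5/6)^6 ≈ 0.335.
P(at least one) = 1 − 0.335 = 0.665.

0.665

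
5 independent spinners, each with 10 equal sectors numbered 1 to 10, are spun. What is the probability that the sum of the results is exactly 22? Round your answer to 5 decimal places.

There are 10^5 = 100000 equally likely outcomes.
The number of ordered 5-tuples from {1,…,10} summing to 22 is 4335.
P(sum = 22) = 4335/100000 = 867/20000 ≈ 0.04335.

0.04335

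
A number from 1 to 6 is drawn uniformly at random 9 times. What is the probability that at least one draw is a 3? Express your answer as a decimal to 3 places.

0.806

P(no draw is a 3) = (5/6)^9 ≈ 0.194.
P(at least one) = 1 − 0.194 = 0.806.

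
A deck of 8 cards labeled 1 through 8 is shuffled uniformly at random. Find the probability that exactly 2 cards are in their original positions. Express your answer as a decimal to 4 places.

Choose which 2 of the 8 are fixed: C(8,2) = 28 ways.
The remaining 6 must have no fixed point: D(6) = 265.
P = 28·265/40320 = 53/288 ≈ 0.1840.

0.1840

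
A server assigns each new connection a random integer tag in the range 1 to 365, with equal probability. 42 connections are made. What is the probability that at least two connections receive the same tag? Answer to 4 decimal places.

0.9140

It's easier to compute the probability that all 42 are distinct.
P(all distinct) = 365/365 · 364/365 · ··· · 324/365 ≈ 0.0860.
So the probability of at least one match is 1 − 0.0860 = 0.9140.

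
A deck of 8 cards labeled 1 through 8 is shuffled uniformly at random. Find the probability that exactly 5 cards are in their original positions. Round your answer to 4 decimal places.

0.0028

Choose which 5 of the 8 are fixed: C(8,5) = 56 ways.
The remaining 3 must have no fixed point: D(3) = 2.
P = 56·2/40320 = 1/360 ≈ 0.0028.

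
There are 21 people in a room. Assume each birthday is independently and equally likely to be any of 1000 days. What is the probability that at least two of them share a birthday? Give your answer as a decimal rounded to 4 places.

0.1906

It's easier to compute the probability that all 21 are distinct.
P(all distinct) = 1000/1000 · 999/1000 · ··· · 980/1000 ≈ 0.8094.
So the probability of at least one match is 1 − 0.8094 = 0.1906.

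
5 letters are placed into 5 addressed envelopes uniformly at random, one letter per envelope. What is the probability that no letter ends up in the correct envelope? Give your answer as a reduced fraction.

This is the derangement probability: permutations of 5 with no fixed point.
D(5) = 5! · (1 − 1/1! + 1/2! − ··· + (−1)^5/5!) = 44.
P = 44/120 = 11/30.

11/30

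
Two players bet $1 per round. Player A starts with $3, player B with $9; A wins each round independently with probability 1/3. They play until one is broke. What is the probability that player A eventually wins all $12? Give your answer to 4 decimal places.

0.0017

Let r = q/p = (2/3)/(1/3) = 2. The recurrence P(i) = p·P(i+1) + q·P(i−1) with P(0)=0, P(12)=1 gives P(i) = (1 − r^i)/(1 − r^12).
P(3) = (1 − (2)^3) / (1 − (2)^12) = 1/585 ≈ 0.0017.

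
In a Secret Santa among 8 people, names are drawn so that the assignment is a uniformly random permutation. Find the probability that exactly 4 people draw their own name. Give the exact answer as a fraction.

Choose which 4 of the 8 are fixed: C(8,4) = 70 ways.
The remaining 4 must have no fixed point: D(4) = 9.
P = 70·9/40320 = 1/64.

1/64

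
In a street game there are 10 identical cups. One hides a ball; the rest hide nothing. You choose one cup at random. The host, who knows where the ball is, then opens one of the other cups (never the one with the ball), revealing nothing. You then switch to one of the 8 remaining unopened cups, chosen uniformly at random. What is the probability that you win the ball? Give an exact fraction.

9/80

Your original cup holds the ball with probability 1/10, so the other 9 collectively hold it with probability 9/10.
The host can always find an empty cup to open, so this doesn't change that 9/10; it is now spread over the 8 remaining unopened cups.
P(win by switching) = (9/10) · (1/8) = 9/80.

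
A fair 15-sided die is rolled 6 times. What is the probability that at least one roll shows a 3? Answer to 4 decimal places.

0.3390

P(no roll shows a 3) = (14/15)^6 ≈ 0.6610.
P(at least one) = 1 − 0.6610 = 0.3390.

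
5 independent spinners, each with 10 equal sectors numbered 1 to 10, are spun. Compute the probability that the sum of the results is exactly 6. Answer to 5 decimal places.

There are 10^5 = 100000 equally likely outcomes.
The number of ordered 5-tuples from {1,…,10} summing to 6 is 5.
P(sum = 6) = 5/100000 = 1/20000 ≈ 0.00005.

0.00005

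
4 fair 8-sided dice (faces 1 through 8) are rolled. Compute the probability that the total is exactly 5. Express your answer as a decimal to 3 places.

There are 8^4 = 4096 equally likely outcomes.
The number of ordered 4-tuples from {1,…,8} summing to 5 is 4.
P(sum = 5) = 4/4096 = 1/1024 ≈ 0.001.

0.001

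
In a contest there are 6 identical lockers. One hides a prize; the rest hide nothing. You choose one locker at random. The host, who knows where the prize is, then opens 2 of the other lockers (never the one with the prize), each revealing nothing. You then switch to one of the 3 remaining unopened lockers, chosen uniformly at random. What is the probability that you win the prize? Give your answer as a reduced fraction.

Your original locker holds the prize with probability 1/6, so the other 5 collectively hold it with probability 5/6.
The host can always find 2 empty lockers to open, so the reveals don't change that 5/6; it is now spread over the 3 remaining unopened lockers.
P(win by switching) = (5/6) · (1/3) = 5/18.

5/18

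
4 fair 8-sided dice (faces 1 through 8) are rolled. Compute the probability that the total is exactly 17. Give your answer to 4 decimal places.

There are 8^4 = 4096 equally likely outcomes.
The number of ordered 4-tuples from {1,…,8} summing to 17 is 336.
P(sum = 17) = 336/4096 = 21/256 ≈ 0.0820.

0.0820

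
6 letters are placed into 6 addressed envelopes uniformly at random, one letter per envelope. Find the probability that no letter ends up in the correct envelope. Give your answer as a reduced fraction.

53/144

This is the derangement probability: permutations of 6 with no fixed point.
D(6) = 6! · (1 − 1/1! + 1/2! − ··· + (−1)^6/6!) = 265.
P = 265/720 = 53/144.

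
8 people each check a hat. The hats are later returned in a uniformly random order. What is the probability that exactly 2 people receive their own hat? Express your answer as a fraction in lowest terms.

53/288

Choose which 2 of the 8 are fixed: C(8,2) = 28 ways.
The remaining 6 must have no fixed point: D(6) = 265.
P = 28·265/40320 = 53/288.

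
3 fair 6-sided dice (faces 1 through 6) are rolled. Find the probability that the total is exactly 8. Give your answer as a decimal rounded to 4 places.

There are 6^3 = 216 equally likely outcomes.
The number of ordered 3-tuples from {1,…,6} summing to 8 is 21.
P(sum = 8) = 21/216 = 7/72 ≈ 0.0972.

0.0972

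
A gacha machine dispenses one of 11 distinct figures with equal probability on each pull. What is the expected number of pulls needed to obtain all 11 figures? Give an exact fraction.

83711/2520

After i distinct types are collected, each trial gives a new one with probability (11−i)/11, so the expected wait for the next new type is 11/(11−i).
E = 11/11 + 11/10 + 11/9 + 11/8 + 11/7 + 11/6 + 11/5 + 11/4 + 11/3 + 11/2 + 11/1 = 83711/2520.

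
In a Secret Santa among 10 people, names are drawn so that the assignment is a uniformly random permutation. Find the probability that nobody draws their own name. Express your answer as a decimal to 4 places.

0.3679

This is the derangement probability: permutations of 10 with no fixed point.
D(10) = 10! · (1 − 1/1! + 1/2! − ··· + (−1)^10/10!) = 1334961.
P = 1334961/3628800 = 16481/44800 ≈ 0.3679.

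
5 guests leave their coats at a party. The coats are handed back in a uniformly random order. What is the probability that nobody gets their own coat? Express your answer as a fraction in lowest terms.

This is the derangement probability: permutations of 5 with no fixed point.
D(5) = 5! · (1 − 1/1! + 1/2! − ··· + (−1)^5/5!) = 44.
P = 44/120 = 11/30.

11/30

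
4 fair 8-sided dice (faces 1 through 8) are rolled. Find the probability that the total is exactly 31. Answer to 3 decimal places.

0.001

There are 8^4 = 4096 equally likely outcomes.
The number of ordered 4-tuples from {1,…,8} summing to 31 is 4.
P(sum = 31) = 4/4096 = 1/1024 ≈ 0.001.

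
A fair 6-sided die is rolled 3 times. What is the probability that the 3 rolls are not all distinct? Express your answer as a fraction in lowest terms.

4/9

P(all 3 different) = 6/6 · 5/6 · ··· · 4/6 = 5/9.
P(at least two equal) = 1 − 5/9 = 4/9.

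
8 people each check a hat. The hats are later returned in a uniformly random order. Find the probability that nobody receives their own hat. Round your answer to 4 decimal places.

This is the derangement probability: permutations of 8 with no fixed point.
D(8) = 8! · (1 − 1/1! + 1/2! − ··· + (−1)^8/8!) = 14833.
P = 14833/40320 = 2119/5760 ≈ 0.3679.

0.3679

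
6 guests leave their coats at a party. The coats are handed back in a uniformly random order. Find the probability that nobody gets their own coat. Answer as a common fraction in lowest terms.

This is the derangement probability: permutations of 6 with no fixed point.
D(6) = 6! · (1 − 1/1! + 1/2! − ··· + (−1)^6/6!) = 265.
P = 265/720 = 53/144.

53/144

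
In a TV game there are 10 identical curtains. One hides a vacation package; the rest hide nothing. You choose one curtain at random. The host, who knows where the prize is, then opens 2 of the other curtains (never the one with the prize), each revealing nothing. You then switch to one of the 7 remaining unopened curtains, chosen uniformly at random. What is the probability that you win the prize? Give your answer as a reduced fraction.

9/70

Your original curtain holds the prize with probability 1/10, so the other 9 collectively hold it with probability 9/10.
The host can always find 2 empty curtains to open, so the reveals don't change that 9/10; it is now spread over the 7 remaining unopened curtains.
P(win by switching) = (9/10) · (1/7) = 9/70.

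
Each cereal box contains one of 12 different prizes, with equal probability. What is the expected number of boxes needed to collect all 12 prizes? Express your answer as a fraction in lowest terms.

86021/2310

After i distinct types are collected, each trial gives a new one with probability (12−i)/12, so the expected wait for the next new type is 12/(12−i).
E = 12/12 + 12/11 + 12/10 + 12/9 + 12/8 + 12/7 + 12/6 + 12/5 + 12/4 + 12/3 + 12/2 + 12/1 = 86021/2310.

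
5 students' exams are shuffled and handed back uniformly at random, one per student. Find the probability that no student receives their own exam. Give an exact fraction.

This is the derangement probability: permutations of 5 with no fixed point.
D(5) = 5! · (1 − 1/1! + 1/2! − ··· + (−1)^5/5!) = 44.
P = 44/120 = 11/30.

11/30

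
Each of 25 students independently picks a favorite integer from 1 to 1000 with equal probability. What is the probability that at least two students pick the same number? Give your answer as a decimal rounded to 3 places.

0.261

It's easier to compute the probability that all 25 are distinct.
P(all distinct) = 1000/1000 · 999/1000 · ··· · 976/1000 ≈ 0.739.
So the probability of at least one match is 1 − 0.739 = 0.261.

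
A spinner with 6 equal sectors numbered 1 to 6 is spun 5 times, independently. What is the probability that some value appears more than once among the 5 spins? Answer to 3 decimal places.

0.907

P(all 5 different) = 6/6 · 5/6 · ··· · 2/6 ≈ 0.093.
P(at least two equal) = 1 − 0.093 = 0.907.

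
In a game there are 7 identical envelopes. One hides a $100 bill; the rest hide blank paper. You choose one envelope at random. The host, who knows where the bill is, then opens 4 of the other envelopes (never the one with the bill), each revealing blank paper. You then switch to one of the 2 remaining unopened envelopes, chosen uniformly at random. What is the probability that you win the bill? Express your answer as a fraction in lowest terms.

Your original envelope holds the bill with probability 1/7, so the other 6 collectively hold it with probability 6/7.
The host can always find 4 empty envelopes to open, so the reveals don't change that 6/7; it is now spread over the 2 remaining unopened envelopes.
P(win by switching) = (6/7) · (1/2) = 3/7.

3/7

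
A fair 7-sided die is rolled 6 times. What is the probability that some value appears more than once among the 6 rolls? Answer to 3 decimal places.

P(all 6 different) = 7/7 · 6/7 · ··· · 2/7 ≈ 0.043.
P(at least two equal) = 1 − 0.043 = 0.957.

0.957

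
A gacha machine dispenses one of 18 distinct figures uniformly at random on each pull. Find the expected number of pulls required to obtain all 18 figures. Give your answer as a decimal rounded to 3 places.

After i distinct types are collected, each trial gives a new one with probability (18−i)/18, so the expected wait for the next new type is 18/(18−i).
E = 18/18 + 18/17 + 18/16 + 18/15 + 18/14 + 18/13 + 18/12 + 18/11 + 18/10 + 18/9 + 18/8 + 18/7 + 18/6 + 18/5 + 18/4 + 18/3 + 18/2 + 18/1 = 42822903/680680 ≈ 62.912.

62.912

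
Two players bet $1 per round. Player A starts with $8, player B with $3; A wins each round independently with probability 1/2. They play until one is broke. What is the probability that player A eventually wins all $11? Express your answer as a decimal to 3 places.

0.727

With a fair step, P(i) = ½P(i−1) + ½P(i+1) with P(0)=0, P(11)=1 has the linear solution P(i) = i/11.
P(8) = 8/11 ≈ 0.727.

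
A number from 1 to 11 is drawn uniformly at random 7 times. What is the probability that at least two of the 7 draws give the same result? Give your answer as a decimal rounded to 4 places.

0.9147

P(all 7 different) = 11/11 · 10/11 · ··· · 5/11 ≈ 0.0853.
P(at least two equal) = 1 − 0.0853 = 0.9147.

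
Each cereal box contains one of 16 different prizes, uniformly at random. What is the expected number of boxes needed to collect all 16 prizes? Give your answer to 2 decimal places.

After i distinct types are collected, each trial gives a new one with probability (16−i)/16, so the expected wait for the next new type is 16/(16−i).
E = 16/16 + 16/15 + 16/14 + 16/13 + 16/12 + 16/11 + 16/10 + 16/9 + 16/8 + 16/7 + 16/6 + 16/5 + 16/4 + 16/3 + 16/2 + 16/1 = 2436559/45045 ≈ 54.09.

54.09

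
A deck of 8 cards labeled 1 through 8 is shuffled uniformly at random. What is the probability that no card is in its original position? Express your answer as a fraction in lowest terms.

This is the derangement probability: permutations of 8 with no fixed point.
D(8) = 8! · (1 − 1/1! + 1/2! − ··· + (−1)^8/8!) = 14833.
P = 14833/40320 = 2119/5760.

2119/5760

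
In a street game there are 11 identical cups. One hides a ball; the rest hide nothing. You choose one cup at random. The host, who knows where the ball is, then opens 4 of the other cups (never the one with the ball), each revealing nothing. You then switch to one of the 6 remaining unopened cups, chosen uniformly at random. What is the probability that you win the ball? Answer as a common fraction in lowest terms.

5/33

Your original cup holds the ball with probability 1/11, so the other 10 collectively hold it with probability 10/11.
The host can always find 4 empty cups to open, so the reveals don't change that 10/11; it is now spread over the 6 remaining unopened cups.
P(win by switching) = (10/11) · (1/6) = 5/33.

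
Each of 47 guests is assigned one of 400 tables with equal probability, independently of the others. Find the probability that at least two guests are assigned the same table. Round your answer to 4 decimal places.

It's easier to compute the probability that all 47 are distinct.
P(all distinct) = 400/400 · 399/400 · ··· · 354/400 ≈ 0.0600.
So the probability of at least one match is 1 − 0.0600 = 0.9400.

0.9400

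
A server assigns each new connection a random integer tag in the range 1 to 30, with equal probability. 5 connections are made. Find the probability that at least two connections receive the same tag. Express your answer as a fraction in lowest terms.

It's easier to compute the probability that all 5 are distinct.
P(all distinct) = 30/30 · 29/30 · ··· · 26/30 = 2639/3750.
So the probability of at least one match is 1 − 2639/3750 = 1111/3750.

1111/3750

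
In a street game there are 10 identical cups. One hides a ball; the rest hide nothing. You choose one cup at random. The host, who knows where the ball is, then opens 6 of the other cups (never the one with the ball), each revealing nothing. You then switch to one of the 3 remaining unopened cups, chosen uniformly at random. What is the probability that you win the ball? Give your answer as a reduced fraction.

Your original cup holds the ball with probability 1/10, so the other 9 collectively hold it with probability 9/10.
The host can always find 6 empty cups to open, so the reveals don't change that 9/10; it is now spread over the 3 remaining unopened cups.
P(win by switching) = (9/10) · (1/3) = 3/10.

3/10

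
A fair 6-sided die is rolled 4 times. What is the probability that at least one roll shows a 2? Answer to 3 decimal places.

0.518

P(no roll shows a 2) = (5/6)^4 ≈ 0.482.
P(at least one) = 1 − 0.482 = 0.518.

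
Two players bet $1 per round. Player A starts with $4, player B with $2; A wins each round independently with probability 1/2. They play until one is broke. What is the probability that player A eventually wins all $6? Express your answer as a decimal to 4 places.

With a fair step, P(i) = ½P(i−1) + ½P(i+1) with P(0)=0, P(6)=1 has the linear solution P(i) = i/6.
P(4) = 4/6 = 2/3 ≈ 0.6667.

0.6667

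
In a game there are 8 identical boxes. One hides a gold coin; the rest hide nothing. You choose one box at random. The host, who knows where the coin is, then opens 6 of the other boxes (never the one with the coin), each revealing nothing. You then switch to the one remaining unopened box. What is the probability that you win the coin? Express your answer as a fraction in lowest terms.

Your original box holds the coin with probability 1/8, so the other 7 collectively hold it with probability 7/8.
The host can always find 6 empty boxes to open, so the reveals don't change that 7/8; it is now spread over the 1 remaining unopened box.
P(win by switching) = (7/8) · (1/1) = 7/8.

7/8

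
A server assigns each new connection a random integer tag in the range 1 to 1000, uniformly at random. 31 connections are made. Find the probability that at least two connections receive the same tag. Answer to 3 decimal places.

0.375

It's easier to compute the probability that all 31 are distinct.
P(all distinct) = 1000/1000 · 999/1000 · ··· · 970/1000 ≈ 0.625.
So the probability of at least one match is 1 − 0.625 = 0.375.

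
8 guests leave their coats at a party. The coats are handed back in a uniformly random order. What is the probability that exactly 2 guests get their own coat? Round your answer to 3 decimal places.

0.184

Choose which 2 of the 8 are fixed: C(8,2) = 28 ways.
The remaining 6 must have no fixed point: D(6) = 265.
P = 28·265/40320 = 53/288 ≈ 0.184.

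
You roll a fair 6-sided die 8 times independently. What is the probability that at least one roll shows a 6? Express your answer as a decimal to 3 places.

0.767

P(no roll shows a 6) = (5/6)^8 ≈ 0.233.
P(at least one) = 1 − 0.233 = 0.767.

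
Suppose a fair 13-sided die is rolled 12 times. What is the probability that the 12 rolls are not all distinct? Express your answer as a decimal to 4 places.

P(all 12 different) = 13/13 · 12/13 · ··· · 2/13 ≈ 0.0003.
P(at least two equal) = 1 − 0.0003 = 0.9997.

0.9997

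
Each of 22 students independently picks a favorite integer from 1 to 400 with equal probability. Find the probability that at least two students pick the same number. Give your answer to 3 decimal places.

0.445

It's easier to compute the probability that all 22 are distinct.
P(all distinct) = 400/400 · 399/400 · ··· · 379/400 ≈ 0.555.
So the probability of at least one match is 1 − 0.555 = 0.445.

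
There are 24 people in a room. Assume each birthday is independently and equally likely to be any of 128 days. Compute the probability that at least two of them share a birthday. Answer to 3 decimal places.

0.900

It's easier to compute the probability that all 24 are distinct.
P(all distinct) = 128/128 · 127/128 · ··· · 105/128 ≈ 0.100.
So the probability of at least one match is 1 − 0.100 = 0.900.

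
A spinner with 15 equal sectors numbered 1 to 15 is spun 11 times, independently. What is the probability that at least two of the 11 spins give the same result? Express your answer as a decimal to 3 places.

P(all 11 different) = 15/15 · 14/15 · ··· · 5/15 ≈ 0.006.
P(at least two equal) = 1 − 0.006 = 0.994.

0.994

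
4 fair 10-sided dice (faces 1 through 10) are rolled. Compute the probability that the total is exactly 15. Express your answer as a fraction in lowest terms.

87/2500

There are 10^4 = 10000 equally likely outcomes.
The number of ordered 4-tuples from {1,…,10} summing to 15 is 348.
P(sum = 15) = 348/10000 = 87/2500.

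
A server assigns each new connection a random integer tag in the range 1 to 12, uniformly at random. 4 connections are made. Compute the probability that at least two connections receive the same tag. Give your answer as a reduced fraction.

41/96

It's easier to compute the probability that all 4 are distinct.
P(all distinct) = 12/12 · 11/12 · ··· · 9/12 = 55/96.
So the probability of at least one match is 1 − 55/96 = 41/96.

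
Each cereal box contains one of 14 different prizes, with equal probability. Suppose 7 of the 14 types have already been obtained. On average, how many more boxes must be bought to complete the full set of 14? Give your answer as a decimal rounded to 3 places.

36.300

Starting from 7 distinct types, each trial gives a new one with probability (14−i)/14 when i types are held, so the wait for the next new type is 14/(14−i).
E = 14/7 + 14/6 + 14/5 + 14/4 + 14/3 + 14/2 + 14/1 = 363/10 ≈ 36.300.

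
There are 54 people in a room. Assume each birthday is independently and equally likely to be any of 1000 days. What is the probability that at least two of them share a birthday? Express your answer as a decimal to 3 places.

It's easier to compute the probability that all 54 are distinct.
P(all distinct) = 1000/1000 · 999/1000 · ··· · 947/1000 ≈ 0.233.
So the probability of at least one match is 1 − 0.233 = 0.767.

0.767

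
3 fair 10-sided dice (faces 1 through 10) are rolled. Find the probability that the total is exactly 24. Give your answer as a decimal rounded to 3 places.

There are 10^3 = 1000 equally likely outcomes.
The number of ordered 3-tuples from {1,…,10} summing to 24 is 28.
P(sum = 24) = 28/1000 = 7/250 ≈ 0.028.

0.028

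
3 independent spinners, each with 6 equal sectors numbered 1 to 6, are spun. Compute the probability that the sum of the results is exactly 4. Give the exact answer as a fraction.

There are 6^3 = 216 equally likely outcomes.
The number of ordered 3-tuples from {1,…,6} summing to 4 is 3.
P(sum = 4) = 3/216 = 1/72.

1/72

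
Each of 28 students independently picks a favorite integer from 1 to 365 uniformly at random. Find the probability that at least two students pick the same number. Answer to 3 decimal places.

0.654

It's easier to compute the probability that all 28 are distinct.
P(all distinct) = 365/365 · 364/365 · ··· · 338/365 ≈ 0.346.
So the probability of at least one match is 1 − 0.346 = 0.654.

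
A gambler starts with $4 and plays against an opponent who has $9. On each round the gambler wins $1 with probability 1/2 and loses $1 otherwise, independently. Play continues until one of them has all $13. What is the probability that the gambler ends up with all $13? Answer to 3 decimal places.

0.308

With a fair step, P(i) = ½P(i−1) + ½P(i+1) with P(0)=0, P(13)=1 has the linear solution P(i) = i/13.
P(4) = 4/13 ≈ 0.308.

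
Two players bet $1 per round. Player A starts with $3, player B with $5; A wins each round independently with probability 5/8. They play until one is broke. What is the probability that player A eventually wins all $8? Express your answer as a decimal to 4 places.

Let r = q/p = (3/8)/(5/8) = 3/5. The recurrence P(i) = p·P(i+1) + q·P(i−1) with P(0)=0, P(8)=1 gives P(i) = (1 − r^i)/(1 − r^8).
P(3) = (1 − (3/5)^3) / (1 − (3/5)^8) = 153125/192032 ≈ 0.7974.

0.7974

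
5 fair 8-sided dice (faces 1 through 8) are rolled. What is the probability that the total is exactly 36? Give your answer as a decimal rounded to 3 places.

0.002

There are 8^5 = 32768 equally likely outcomes.
The number of ordered 5-tuples from {1,…,8} summing to 36 is 70.
P(sum = 36) = 70/32768 = 35/16384 ≈ 0.002.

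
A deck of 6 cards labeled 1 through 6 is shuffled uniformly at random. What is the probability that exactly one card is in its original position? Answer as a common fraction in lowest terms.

11/30

Choose which one is fixed: C(6,1) = 6 ways.
The remaining 5 must have no fixed point: D(5) = 44.
P = 6·44/720 = 11/30.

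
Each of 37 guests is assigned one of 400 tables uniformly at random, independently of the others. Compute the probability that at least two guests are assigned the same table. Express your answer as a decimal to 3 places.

It's easier to compute the probability that all 37 are distinct.
P(all distinct) = 400/400 · 399/400 · ··· · 364/400 ≈ 0.179.
So the probability of at least one match is 1 − 0.179 = 0.821.

0.821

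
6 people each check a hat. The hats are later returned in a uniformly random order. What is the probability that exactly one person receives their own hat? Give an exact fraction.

11/30

Choose which one is fixed: C(6,1) = 6 ways.
The remaining 5 must have no fixed point: D(5) = 44.
P = 6·44/720 = 11/30.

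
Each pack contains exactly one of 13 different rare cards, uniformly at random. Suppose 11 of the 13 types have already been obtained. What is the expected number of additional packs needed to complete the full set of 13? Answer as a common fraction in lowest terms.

Starting from 11 distinct types, each trial gives a new one with probability (13−i)/13 when i types are held, so the wait for the next new type is 13/(13−i).
E = 13/2 + 13/1 = 39/2.

39/2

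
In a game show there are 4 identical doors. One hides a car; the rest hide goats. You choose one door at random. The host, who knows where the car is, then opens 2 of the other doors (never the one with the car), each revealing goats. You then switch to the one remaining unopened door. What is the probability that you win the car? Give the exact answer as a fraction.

Your original door holds the car with probability 1/4, so the other 3 collectively hold it with probability 3/4.
The host can always find 2 empty doors to open, so the reveals don't change that 3/4; it is now spread over the 1 remaining unopened door.
P(win by switching) = (3/4) · (1/1) = 3/4.

3/4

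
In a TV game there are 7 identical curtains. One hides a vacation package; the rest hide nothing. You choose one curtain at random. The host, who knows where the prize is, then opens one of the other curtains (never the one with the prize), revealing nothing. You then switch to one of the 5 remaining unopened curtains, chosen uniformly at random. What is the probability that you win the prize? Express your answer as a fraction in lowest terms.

Your original curtain holds the prize with probability 1/7, so the other 6 collectively hold it with probability 6/7.
The host can always find an empty curtain to open, so this doesn't change that 6/7; it is now spread over the 5 remaining unopened curtains.
P(win by switching) = (6/7) · (1/5) = 6/35.

6/35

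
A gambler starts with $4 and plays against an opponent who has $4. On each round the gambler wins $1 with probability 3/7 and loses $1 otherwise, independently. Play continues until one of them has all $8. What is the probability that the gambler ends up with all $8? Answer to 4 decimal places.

0.2404

Let r = q/p = (4/7)/(3/7) = 4/3. The recurrence P(i) = p·P(i+1) + q·P(i−1) with P(0)=0, P(8)=1 gives P(i) = (1 − r^i)/(1 − r^8).
P(4) = (1 − (4/3)^4) / (1 − (4/3)^8) = 81/337 ≈ 0.2404.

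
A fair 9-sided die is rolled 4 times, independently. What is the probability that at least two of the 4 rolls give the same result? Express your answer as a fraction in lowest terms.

P(all 4 different) = 9/9 · 8/9 · ··· · 6/9 = 112/243.
P(at least two equal) = 1 − 112/243 = 131/243.

131/243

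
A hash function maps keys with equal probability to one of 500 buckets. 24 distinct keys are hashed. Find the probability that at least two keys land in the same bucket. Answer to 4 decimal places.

0.4293

It's easier to compute the probability that all 24 are distinct.
P(all distinct) = 500/500 · 499/500 · ··· · 477/500 ≈ 0.5707.
So the probability of at least one match is 1 − 0.5707 = 0.4293.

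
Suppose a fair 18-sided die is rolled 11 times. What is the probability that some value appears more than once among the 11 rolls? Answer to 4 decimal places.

0.9802

P(all 11 different) = 18/18 · 17/18 · ··· · 8/18 ≈ 0.0198.
P(at least two equal) = 1 − 0.0198 = 0.9802.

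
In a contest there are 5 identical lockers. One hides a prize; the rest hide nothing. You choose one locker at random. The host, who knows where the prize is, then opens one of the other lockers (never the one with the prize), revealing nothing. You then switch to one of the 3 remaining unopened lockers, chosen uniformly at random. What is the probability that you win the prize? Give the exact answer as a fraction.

4/15

Your original locker holds the prize with probability 1/5, so the other 4 collectively hold it with probability 4/5.
The host can always find an empty locker to open, so this doesn't change that 4/5; it is now spread over the 3 remaining unopened lockers.
P(win by switching) = (4/5) · (1/3) = 4/15.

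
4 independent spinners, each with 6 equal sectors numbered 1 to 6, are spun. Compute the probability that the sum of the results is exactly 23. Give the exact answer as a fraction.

There are 6^4 = 1296 equally likely outcomes.
The number of ordered 4-tuples from {1,…,6} summing to 23 is 4.
P(sum = 23) = 4/1296 = 1/324.

1/324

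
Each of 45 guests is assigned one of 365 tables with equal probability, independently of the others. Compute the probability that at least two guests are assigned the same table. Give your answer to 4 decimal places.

It's easier to compute the probability that all 45 are distinct.
P(all distinct) = 365/365 · 364/365 · ··· · 321/365 ≈ 0.0590.
So the probability of at least one match is 1 − 0.0590 = 0.9410.

0.9410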